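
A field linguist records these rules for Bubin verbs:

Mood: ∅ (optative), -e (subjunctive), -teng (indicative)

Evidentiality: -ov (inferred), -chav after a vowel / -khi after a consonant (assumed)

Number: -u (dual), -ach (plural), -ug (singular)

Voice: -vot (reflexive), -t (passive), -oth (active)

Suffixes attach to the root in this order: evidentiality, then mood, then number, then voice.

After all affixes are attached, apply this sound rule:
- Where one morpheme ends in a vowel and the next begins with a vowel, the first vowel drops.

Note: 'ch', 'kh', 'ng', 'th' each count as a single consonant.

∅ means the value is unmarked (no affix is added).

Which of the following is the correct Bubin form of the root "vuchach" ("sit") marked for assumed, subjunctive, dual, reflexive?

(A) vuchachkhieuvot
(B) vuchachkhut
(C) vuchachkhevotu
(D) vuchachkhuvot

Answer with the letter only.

Attach evidentiality assumed -khi (after consonant 'ch') → vuchachkhi.
Attach mood subjunctive -e → vuchachkhie.
Attach number dual -u → vuchachkhieu.
Attach voice reflexive -vot → vuchachkhieuvot.
Apply vowel deletion: vuchachkhieuvot → vuchachkhuvot.
So the correct form is vuchachkhuvot, option (D).
(A) vuchachkhieuvot is wrong: it fails to apply the sound rule(s).
(B) vuchachkhut is wrong: it uses passive instead of reflexive for voice.
(C) vuchachkhevotu is wrong: it has the affixes in the wrong order.

D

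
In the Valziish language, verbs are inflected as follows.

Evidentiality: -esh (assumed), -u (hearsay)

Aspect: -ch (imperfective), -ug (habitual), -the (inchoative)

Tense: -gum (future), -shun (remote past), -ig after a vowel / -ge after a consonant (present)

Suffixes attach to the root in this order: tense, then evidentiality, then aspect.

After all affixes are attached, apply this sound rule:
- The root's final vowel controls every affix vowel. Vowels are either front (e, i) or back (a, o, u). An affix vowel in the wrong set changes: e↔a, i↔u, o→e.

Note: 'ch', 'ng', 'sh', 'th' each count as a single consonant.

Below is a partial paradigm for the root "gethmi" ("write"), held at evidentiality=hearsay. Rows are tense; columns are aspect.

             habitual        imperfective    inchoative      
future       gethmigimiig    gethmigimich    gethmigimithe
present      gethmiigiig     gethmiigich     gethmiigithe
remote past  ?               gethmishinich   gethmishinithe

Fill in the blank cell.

Attach tense remote past -shun → gethmishun.
Attach evidentiality hearsay -u → gethmishunu.
Attach aspect habitual -ug → gethmishunuug.
Apply vowel harmony: gethmishunuug → gethmishiniig.

gethmishiniig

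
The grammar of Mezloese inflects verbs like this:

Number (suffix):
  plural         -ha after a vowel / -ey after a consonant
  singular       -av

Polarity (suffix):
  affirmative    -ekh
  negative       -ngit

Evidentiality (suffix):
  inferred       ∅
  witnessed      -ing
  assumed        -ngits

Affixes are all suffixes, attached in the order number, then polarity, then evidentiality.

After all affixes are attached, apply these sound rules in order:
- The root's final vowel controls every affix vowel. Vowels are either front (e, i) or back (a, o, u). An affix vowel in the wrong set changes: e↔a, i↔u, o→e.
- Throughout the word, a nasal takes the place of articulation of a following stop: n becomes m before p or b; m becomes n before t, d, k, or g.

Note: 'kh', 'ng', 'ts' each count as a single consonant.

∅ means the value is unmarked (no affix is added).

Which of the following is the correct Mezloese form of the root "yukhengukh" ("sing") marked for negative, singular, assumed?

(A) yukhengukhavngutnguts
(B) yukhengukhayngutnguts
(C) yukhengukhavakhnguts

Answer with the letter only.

Attach number singular -av → yukhengukhav.
Attach polarity negative -ngit → yukhengukhavngit.
Attach evidentiality assumed -ngits → yukhengukhavngitngits.
Apply vowel harmony: yukhengukhavngitngits → yukhengukhavngutnguts.
Nasal assimilation: no change.
So the correct form is yukhengukhavngutnguts, option (A).
(B) yukhengukhayngutnguts is wrong: it uses plural instead of singular for number.
(C) yukhengukhavakhnguts is wrong: it uses affirmative instead of negative for polarity.

A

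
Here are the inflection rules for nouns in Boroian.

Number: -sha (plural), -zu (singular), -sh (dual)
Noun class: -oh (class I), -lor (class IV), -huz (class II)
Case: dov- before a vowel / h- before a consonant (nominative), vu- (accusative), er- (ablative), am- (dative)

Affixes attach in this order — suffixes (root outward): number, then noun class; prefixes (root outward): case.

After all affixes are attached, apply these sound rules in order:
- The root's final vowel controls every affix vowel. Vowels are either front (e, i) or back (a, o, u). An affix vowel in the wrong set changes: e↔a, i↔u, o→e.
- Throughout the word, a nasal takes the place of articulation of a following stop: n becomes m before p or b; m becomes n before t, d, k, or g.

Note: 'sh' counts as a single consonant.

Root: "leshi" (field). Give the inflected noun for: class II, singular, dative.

emleshizihiz

Attach case dative am- → amleshi.
Attach number singular -zu → amleshizu.
Attach noun class class II -huz → amleshizuhuz.
Apply vowel harmony: amleshizuhuz → emleshizihiz.
Nasal assimilation: no change.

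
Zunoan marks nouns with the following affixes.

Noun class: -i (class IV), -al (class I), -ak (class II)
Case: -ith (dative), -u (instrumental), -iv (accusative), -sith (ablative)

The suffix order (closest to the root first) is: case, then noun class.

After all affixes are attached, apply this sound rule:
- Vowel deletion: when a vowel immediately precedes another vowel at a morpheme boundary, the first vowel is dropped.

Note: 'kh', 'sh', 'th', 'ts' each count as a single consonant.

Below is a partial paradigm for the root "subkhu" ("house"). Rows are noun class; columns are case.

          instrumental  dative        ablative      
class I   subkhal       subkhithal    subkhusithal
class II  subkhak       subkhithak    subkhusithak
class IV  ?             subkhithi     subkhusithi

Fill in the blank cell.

subkhi

Attach case instrumental -u → subkhuu.
Attach noun class class IV -i → subkhuui.
Apply vowel deletion: subkhuui → subkhi.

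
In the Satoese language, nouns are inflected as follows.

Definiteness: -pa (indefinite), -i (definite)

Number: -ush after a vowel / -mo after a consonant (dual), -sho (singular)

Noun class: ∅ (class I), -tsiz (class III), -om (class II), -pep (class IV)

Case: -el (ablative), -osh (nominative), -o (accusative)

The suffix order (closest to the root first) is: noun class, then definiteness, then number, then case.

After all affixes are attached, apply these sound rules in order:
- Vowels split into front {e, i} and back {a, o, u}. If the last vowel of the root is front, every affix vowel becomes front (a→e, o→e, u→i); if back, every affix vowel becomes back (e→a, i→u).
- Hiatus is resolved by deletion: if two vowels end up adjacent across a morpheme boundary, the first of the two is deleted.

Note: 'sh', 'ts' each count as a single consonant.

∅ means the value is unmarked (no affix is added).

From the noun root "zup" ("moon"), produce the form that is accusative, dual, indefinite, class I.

zuppusho

noun class = class I: zero marking, form stays zup.
Attach definiteness indefinite -pa → zuppa.
Attach number dual -ush (after vowel 'a') → zuppaush.
Attach case accusative -o → zuppausho.
Vowel harmony: no change.
Apply vowel deletion: zuppausho → zuppusho.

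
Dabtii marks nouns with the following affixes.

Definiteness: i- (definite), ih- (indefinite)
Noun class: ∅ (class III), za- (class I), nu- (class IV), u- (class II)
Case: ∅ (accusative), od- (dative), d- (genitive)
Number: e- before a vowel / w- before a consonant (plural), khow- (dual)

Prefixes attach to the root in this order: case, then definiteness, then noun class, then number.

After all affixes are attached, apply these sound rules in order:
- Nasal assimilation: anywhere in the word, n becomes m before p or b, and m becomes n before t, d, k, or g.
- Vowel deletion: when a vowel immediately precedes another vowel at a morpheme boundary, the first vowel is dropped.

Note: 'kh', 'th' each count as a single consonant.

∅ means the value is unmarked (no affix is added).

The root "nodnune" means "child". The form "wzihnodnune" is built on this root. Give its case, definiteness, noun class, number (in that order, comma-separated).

accusative, indefinite, class I, plural

Segment: w-za-ih-nodnune.
case: ∅ → accusative.
definiteness: ih- → indefinite.
noun class: za- → class I.
number: e/w- → plural.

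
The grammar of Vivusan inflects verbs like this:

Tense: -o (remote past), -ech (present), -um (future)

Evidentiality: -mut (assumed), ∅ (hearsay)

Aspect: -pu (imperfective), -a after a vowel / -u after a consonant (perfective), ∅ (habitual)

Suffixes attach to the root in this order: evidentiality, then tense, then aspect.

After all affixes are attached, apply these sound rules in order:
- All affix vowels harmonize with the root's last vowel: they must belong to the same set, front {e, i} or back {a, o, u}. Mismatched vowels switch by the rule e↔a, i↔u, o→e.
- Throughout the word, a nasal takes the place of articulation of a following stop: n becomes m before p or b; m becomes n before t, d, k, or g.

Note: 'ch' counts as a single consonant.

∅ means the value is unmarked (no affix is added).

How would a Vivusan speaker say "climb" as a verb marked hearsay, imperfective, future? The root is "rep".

repimpi

evidentiality = hearsay: zero marking, form stays rep.
Attach tense future -um → repum.
Attach aspect imperfective -pu → repumpu.
Apply vowel harmony: repumpu → repimpi.
Nasal assimilation: no change.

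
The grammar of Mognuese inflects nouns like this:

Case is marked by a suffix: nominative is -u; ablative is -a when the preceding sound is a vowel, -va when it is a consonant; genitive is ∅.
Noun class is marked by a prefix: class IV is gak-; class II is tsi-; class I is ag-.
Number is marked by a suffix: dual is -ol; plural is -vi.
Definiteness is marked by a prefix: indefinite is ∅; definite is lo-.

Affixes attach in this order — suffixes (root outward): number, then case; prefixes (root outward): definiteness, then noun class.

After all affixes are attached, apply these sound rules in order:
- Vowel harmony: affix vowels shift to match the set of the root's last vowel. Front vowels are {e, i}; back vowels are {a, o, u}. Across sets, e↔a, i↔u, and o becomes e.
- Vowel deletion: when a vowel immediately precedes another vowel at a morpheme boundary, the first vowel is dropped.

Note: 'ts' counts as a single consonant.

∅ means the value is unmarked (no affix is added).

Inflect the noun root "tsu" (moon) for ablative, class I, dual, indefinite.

definiteness = indefinite: zero marking, form stays tsu.
Attach number dual -ol → tsuol.
Attach noun class class I ag- → agtsuol.
Attach case ablative -va (after consonant 'l') → agtsuolva.
Vowel harmony: no change.
Apply vowel deletion: agtsuolva → agtsolva.

agtsolva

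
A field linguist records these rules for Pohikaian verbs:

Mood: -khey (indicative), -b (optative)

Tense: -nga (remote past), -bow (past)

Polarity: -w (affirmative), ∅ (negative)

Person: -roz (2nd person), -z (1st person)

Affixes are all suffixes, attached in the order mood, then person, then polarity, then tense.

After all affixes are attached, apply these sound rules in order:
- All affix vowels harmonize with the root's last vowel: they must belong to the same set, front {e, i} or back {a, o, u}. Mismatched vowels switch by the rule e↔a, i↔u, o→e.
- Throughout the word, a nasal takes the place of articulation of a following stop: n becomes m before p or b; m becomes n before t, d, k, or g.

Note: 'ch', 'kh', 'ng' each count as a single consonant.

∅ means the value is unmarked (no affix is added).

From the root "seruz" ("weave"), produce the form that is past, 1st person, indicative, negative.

seruzkhayzbow

Attach mood indicative -khey → seruzkhey.
Attach person 1st person -z → seruzkheyz.
polarity = negative: zero marking, form stays seruzkheyz.
Attach tense past -bow → seruzkheyzbow.
Apply vowel harmony: seruzkheyzbow → seruzkhayzbow.
Nasal assimilation: no change.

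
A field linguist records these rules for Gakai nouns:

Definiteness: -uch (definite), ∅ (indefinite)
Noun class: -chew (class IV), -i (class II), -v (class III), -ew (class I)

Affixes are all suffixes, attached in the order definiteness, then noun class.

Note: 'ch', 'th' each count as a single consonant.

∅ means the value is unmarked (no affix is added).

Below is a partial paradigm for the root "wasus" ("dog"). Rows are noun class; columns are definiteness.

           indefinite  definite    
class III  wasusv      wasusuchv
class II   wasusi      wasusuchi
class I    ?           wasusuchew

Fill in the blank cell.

definiteness = indefinite: zero marking, form stays wasus.
Attach noun class class I -ew → wasusew.

wasusew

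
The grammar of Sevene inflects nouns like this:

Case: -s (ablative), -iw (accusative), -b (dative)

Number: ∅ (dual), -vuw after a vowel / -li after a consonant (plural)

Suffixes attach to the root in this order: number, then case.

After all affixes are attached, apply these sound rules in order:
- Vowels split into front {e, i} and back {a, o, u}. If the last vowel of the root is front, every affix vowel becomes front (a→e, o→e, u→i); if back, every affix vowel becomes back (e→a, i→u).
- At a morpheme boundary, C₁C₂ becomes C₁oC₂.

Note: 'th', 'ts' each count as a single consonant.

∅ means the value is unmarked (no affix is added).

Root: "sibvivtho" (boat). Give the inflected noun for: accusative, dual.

sibvivthouw

number = dual: zero marking, form stays sibvivtho.
Attach case accusative -iw → sibvivthoiw.
Apply vowel harmony: sibvivthoiw → sibvivthouw.
Epenthesis: no change.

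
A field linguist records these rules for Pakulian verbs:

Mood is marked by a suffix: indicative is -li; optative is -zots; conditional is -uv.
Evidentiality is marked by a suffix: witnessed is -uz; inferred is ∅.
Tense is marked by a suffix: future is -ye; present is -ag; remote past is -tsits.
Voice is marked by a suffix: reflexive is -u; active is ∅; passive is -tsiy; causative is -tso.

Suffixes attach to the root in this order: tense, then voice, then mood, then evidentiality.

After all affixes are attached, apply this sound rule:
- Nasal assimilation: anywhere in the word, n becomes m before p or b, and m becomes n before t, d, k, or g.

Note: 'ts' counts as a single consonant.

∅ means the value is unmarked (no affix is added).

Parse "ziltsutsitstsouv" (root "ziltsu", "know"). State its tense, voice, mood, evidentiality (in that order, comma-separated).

Segment: ziltsu-tsits-tso-uv.
tense: -tsits → remote past.
voice: -tso → causative.
mood: -uv → conditional.
evidentiality: ∅ → inferred.

remote past, causative, conditional, inferred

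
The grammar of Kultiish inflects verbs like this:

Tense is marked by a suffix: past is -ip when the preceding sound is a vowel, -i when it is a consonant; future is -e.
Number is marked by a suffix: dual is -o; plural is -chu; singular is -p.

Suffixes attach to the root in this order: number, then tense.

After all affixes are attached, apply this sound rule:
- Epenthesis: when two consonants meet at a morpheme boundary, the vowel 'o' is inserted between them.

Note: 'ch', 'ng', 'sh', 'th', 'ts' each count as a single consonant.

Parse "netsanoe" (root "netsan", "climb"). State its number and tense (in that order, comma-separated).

dual, future

Segment: netsan-o-e.
number: -o → dual.
tense: -e → future.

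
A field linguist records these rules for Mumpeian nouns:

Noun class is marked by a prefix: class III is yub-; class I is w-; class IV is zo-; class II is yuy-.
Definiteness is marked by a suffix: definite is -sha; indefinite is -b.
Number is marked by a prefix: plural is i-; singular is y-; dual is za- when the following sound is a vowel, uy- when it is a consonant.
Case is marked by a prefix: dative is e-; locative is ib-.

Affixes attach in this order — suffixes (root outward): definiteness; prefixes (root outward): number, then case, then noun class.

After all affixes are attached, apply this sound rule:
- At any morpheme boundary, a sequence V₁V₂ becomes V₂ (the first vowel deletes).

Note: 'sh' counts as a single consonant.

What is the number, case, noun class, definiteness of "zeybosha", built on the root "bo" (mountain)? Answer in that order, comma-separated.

Segment: zo-e-y-bo-sha.
number: y- → singular.
case: e- → dative.
noun class: zo- → class IV.
definiteness: -sha → definite.

singular, dative, class IV, definite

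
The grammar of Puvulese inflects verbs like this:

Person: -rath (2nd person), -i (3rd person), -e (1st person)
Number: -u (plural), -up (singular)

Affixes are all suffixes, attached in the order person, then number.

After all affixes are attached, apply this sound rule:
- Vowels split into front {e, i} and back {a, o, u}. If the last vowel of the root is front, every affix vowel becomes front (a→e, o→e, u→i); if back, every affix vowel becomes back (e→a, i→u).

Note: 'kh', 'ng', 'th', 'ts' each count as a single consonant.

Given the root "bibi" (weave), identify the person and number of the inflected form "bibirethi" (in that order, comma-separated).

2nd person, plural

Segment: bibi-rath-u.
person: -rath → 2nd person.
number: -u → plural.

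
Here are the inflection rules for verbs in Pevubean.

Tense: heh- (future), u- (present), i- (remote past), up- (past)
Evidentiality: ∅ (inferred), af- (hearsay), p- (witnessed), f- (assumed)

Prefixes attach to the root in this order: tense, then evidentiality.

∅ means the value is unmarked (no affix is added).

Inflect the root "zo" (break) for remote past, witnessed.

pizo

Attach tense remote past i- → izo.
Attach evidentiality witnessed p- → pizo.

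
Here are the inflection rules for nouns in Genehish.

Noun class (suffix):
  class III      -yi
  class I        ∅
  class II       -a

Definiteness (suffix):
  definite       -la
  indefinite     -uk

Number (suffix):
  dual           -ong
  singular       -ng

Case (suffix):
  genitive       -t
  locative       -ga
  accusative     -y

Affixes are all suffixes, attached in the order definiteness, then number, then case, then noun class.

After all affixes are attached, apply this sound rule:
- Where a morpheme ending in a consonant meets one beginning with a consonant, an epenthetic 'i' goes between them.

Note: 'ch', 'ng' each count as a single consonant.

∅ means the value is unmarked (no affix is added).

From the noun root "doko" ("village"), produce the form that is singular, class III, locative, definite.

dokolangigayi

Attach definiteness definite -la → dokola.
Attach number singular -ng → dokolang.
Attach case locative -ga → dokolangga.
Attach noun class class III -yi → dokolanggayi.
Apply epenthesis: dokolanggayi → dokolangigayi.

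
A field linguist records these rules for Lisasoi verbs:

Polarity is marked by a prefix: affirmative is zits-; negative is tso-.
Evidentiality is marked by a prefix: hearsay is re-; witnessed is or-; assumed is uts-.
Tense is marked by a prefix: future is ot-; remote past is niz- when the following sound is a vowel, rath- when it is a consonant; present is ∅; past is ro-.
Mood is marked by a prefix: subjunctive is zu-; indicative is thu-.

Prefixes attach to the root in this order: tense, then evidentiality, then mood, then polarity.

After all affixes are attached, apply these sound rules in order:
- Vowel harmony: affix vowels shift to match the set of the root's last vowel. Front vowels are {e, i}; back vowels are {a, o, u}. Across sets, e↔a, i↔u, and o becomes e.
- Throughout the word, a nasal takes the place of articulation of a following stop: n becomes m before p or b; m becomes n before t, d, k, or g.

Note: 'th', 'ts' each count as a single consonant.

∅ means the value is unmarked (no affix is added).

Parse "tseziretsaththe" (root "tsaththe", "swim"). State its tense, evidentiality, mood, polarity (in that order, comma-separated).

present, hearsay, subjunctive, negative

Segment: tso-zu-re-tsaththe.
tense: ∅ → present.
evidentiality: re- → hearsay.
mood: zu- → subjunctive.
polarity: tso- → negative.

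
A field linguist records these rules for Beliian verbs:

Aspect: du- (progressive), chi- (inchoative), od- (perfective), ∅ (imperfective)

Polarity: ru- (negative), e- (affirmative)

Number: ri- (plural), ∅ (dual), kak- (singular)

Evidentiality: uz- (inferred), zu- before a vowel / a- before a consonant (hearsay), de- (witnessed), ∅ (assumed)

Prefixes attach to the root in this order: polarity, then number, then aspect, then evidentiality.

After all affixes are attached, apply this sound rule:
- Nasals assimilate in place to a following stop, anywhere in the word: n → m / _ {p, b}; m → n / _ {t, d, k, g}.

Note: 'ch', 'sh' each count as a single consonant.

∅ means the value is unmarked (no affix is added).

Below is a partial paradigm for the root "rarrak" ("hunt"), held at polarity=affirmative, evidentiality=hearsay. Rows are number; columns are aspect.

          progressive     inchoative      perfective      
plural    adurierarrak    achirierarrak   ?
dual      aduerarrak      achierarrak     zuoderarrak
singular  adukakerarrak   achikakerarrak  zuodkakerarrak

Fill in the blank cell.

zuodrierarrak

Attach polarity affirmative e- → erarrak.
Attach number plural ri- → rierarrak.
Attach aspect perfective od- → odrierarrak.
Attach evidentiality hearsay zu- (before vowel 'o') → zuodrierarrak.
Nasal assimilation: no change.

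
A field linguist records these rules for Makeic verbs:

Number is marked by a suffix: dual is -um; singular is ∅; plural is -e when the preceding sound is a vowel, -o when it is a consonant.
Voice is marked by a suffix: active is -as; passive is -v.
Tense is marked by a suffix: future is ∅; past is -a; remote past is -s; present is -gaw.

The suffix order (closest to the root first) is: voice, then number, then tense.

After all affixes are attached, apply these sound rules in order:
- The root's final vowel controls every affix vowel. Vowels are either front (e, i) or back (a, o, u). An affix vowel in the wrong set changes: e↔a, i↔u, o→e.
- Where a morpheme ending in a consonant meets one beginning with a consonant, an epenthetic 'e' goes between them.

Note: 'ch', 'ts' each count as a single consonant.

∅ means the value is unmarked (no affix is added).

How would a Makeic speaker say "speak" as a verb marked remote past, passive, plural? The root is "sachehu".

sachehuvos

Attach voice passive -v → sachehuv.
Attach number plural -o (after consonant 'v') → sachehuvo.
Attach tense remote past -s → sachehuvos.
Vowel harmony: no change.
Epenthesis: no change.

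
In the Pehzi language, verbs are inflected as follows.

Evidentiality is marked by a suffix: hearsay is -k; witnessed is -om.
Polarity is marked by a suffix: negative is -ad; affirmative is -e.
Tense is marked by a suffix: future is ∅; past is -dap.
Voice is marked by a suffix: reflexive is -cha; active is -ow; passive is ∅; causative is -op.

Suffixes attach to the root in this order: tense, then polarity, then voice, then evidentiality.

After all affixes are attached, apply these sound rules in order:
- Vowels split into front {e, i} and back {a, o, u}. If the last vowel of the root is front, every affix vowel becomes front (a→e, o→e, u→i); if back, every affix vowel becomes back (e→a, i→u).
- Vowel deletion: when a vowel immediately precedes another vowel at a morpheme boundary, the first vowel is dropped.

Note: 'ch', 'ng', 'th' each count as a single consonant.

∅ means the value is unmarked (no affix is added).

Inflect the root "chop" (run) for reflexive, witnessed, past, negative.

chopdapadchom

Attach tense past -dap → chopdap.
Attach polarity negative -ad → chopdapad.
Attach voice reflexive -cha → chopdapadcha.
Attach evidentiality witnessed -om → chopdapadchaom.
Vowel harmony: no change.
Apply vowel deletion: chopdapadchaom → chopdapadchom.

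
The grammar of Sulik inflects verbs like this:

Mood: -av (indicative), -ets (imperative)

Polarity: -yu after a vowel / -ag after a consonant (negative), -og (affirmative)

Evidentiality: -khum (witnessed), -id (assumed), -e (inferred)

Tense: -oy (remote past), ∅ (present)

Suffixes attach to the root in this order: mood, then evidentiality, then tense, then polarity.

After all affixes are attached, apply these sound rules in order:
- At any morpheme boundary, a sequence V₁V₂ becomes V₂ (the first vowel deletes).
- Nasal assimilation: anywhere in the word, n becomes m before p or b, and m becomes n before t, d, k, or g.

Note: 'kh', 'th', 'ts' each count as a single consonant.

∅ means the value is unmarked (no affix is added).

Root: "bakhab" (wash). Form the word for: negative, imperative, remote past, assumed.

bakhabetsidoyag

Attach mood imperative -ets → bakhabets.
Attach evidentiality assumed -id → bakhabetsid.
Attach tense remote past -oy → bakhabetsidoy.
Attach polarity negative -ag (after consonant 'y') → bakhabetsidoyag.
Vowel deletion: no change.
Nasal assimilation: no change.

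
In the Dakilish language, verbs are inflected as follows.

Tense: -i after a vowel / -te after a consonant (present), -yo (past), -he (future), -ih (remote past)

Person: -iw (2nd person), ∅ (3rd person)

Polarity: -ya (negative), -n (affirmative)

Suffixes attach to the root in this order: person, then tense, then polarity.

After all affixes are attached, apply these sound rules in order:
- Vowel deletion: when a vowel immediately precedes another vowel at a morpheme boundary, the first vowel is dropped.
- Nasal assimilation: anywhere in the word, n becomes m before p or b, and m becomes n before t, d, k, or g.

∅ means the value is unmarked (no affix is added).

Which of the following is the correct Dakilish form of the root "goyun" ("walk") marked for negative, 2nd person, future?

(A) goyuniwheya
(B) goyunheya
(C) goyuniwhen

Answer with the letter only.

A

Attach person 2nd person -iw → goyuniw.
Attach tense future -he → goyuniwhe.
Attach polarity negative -ya → goyuniwheya.
Vowel deletion: no change.
Nasal assimilation: no change.
So the correct form is goyuniwheya, option (A).
(C) goyuniwhen is wrong: it uses affirmative instead of negative for polarity.
(B) goyunheya is wrong: it uses 3rd person instead of 2nd person for person.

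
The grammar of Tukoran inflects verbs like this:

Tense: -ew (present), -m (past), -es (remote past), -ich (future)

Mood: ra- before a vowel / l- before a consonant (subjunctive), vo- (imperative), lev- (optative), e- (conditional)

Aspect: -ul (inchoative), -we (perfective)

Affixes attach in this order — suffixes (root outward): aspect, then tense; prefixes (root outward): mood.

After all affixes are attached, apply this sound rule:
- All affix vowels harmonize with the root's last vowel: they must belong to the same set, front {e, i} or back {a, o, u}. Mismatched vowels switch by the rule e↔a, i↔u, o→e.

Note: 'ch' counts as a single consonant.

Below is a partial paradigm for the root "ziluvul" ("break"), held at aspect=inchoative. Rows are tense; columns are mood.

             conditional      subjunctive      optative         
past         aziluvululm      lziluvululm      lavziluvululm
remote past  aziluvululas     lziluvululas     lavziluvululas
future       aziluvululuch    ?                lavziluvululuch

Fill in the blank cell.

Attach aspect inchoative -ul → ziluvulul.
Attach tense future -ich → ziluvululich.
Attach mood subjunctive l- (before consonant 'z') → lziluvululich.
Apply vowel harmony: lziluvululich → lziluvululuch.

lziluvululuch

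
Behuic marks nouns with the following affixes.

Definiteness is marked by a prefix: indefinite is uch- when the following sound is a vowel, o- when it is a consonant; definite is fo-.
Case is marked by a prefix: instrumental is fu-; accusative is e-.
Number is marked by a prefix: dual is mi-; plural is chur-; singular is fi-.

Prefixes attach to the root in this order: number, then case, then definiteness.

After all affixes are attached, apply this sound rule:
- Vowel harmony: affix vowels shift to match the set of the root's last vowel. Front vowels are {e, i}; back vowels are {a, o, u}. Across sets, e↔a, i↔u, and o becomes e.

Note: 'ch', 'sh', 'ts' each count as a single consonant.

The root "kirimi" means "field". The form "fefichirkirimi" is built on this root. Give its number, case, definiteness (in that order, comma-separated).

Segment: fo-fu-chur-kirimi.
number: chur- → plural.
case: fu- → instrumental.
definiteness: fo- → definite.

plural, instrumental, definite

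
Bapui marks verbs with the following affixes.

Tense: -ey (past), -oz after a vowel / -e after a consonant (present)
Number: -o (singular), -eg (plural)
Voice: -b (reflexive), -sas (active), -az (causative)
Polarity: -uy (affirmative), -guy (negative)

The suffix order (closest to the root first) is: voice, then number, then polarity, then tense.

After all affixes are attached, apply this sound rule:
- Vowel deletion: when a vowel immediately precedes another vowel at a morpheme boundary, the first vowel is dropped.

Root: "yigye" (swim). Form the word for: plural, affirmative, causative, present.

yigyazeguye

Attach voice causative -az → yigyeaz.
Attach number plural -eg → yigyeazeg.
Attach polarity affirmative -uy → yigyeazeguy.
Attach tense present -e (after consonant 'y') → yigyeazeguye.
Apply vowel deletion: yigyeazeguye → yigyazeguye.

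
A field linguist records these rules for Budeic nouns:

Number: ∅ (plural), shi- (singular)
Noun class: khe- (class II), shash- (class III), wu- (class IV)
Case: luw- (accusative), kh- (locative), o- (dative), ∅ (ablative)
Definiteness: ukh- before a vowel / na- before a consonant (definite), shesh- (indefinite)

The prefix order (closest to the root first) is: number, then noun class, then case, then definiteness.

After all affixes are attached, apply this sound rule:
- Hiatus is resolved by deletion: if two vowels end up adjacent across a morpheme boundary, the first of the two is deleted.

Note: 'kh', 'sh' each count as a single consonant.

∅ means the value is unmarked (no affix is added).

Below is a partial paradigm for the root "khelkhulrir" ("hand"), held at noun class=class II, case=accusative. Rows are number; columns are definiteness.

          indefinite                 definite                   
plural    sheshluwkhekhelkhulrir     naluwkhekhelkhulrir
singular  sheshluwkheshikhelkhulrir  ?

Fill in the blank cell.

naluwkheshikhelkhulrir

Attach number singular shi- → shikhelkhulrir.
Attach noun class class II khe- → kheshikhelkhulrir.
Attach case accusative luw- → luwkheshikhelkhulrir.
Attach definiteness definite na- (before consonant 'l') → naluwkheshikhelkhulrir.
Vowel deletion: no change.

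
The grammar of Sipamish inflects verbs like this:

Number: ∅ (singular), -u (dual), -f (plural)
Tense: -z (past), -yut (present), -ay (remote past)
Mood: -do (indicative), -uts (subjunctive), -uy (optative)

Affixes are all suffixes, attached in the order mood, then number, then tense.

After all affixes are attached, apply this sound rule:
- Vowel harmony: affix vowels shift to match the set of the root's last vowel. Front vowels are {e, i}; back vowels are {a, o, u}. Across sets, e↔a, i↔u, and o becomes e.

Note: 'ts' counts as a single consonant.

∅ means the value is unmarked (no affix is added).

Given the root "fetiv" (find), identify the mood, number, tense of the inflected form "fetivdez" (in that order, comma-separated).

Segment: fetiv-do-z.
mood: -do → indicative.
number: ∅ → singular.
tense: -z → past.

indicative, singular, past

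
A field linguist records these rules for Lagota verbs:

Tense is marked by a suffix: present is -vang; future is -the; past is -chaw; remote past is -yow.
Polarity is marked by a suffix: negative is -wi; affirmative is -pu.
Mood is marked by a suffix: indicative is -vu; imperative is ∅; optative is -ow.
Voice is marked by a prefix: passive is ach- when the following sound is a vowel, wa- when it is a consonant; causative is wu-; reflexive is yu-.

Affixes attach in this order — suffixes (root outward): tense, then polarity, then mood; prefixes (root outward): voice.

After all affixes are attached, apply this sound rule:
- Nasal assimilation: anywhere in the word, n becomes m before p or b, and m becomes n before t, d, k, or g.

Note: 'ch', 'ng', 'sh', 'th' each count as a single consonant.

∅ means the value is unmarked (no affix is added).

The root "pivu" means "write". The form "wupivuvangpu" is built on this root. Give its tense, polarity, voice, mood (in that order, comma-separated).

Segment: wu-pivu-vang-pu.
tense: -vang → present.
polarity: -pu → affirmative.
voice: wu- → causative.
mood: ∅ → imperative.

present, affirmative, causative, imperative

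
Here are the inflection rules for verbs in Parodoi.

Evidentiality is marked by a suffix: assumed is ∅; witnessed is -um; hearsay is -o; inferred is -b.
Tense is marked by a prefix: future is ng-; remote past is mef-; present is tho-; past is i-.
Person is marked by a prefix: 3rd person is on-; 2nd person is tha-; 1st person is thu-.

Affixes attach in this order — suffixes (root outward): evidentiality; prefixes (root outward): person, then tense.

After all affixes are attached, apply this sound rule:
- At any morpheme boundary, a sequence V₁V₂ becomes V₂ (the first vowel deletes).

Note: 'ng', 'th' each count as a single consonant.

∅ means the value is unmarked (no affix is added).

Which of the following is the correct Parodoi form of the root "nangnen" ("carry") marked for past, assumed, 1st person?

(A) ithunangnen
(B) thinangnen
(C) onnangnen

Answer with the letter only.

A

Attach person 1st person thu- → thunangnen.
evidentiality = assumed: zero marking, form stays thunangnen.
Attach tense past i- → ithunangnen.
Vowel deletion: no change.
So the correct form is ithunangnen, option (A).
(C) onnangnen is wrong: it uses 3rd person instead of 1st person for person.
(B) thinangnen is wrong: it has the affixes in the wrong order.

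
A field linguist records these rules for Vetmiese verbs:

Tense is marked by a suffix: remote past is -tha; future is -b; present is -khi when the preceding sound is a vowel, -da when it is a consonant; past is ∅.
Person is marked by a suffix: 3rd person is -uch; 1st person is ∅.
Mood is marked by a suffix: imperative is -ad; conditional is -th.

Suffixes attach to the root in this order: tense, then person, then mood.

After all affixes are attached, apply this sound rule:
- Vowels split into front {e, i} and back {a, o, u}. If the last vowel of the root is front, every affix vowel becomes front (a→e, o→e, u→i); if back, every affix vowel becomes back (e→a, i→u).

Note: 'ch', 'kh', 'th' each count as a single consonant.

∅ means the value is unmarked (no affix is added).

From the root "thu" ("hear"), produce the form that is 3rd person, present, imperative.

Attach tense present -khi (after vowel 'u') → thukhi.
Attach person 3rd person -uch → thukhiuch.
Attach mood imperative -ad → thukhiuchad.
Apply vowel harmony: thukhiuchad → thukhuuchad.

thukhuuchad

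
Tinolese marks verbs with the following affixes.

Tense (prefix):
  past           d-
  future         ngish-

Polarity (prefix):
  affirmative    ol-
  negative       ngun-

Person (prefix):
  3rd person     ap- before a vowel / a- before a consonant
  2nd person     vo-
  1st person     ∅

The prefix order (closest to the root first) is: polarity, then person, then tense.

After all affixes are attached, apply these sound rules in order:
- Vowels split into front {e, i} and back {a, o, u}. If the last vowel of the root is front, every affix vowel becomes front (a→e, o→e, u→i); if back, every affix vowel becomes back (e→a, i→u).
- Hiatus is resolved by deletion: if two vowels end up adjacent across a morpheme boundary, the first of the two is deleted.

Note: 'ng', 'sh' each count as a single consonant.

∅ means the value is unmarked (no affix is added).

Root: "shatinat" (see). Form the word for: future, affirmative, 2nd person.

Attach polarity affirmative ol- → olshatinat.
Attach person 2nd person vo- → voolshatinat.
Attach tense future ngish- → ngishvoolshatinat.
Apply vowel harmony: ngishvoolshatinat → ngushvoolshatinat.
Apply vowel deletion: ngushvoolshatinat → ngushvolshatinat.

ngushvolshatinat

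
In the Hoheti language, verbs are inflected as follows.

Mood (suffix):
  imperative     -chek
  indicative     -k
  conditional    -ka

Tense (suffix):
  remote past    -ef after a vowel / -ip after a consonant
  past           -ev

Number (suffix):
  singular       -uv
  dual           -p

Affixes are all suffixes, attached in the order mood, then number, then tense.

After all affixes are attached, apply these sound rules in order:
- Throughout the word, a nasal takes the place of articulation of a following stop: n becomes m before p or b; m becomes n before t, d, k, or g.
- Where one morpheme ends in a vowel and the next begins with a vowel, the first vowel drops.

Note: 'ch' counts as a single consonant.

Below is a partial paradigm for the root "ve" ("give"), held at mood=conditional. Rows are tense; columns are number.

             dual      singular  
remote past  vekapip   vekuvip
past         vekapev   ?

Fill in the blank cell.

Attach mood conditional -ka → veka.
Attach number singular -uv → vekauv.
Attach tense past -ev → vekauvev.
Nasal assimilation: no change.
Apply vowel deletion: vekauvev → vekuvev.

vekuvev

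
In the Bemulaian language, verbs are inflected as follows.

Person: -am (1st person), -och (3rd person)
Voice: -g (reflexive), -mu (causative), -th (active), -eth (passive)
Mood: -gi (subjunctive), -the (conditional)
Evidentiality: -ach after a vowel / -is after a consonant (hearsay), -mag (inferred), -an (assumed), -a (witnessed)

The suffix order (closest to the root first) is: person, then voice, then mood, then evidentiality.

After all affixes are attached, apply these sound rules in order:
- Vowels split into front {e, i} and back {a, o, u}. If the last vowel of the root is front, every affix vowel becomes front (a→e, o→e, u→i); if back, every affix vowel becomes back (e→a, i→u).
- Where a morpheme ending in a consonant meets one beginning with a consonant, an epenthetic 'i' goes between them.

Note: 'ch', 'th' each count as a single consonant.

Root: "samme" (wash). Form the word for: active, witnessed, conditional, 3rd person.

sammeechithithee

Attach person 3rd person -och → sammeoch.
Attach voice active -th → sammeochth.
Attach mood conditional -the → sammeochththe.
Attach evidentiality witnessed -a → sammeochththea.
Apply vowel harmony: sammeochththea → sammeechththee.
Apply epenthesis: sammeechththee → sammeechithithee.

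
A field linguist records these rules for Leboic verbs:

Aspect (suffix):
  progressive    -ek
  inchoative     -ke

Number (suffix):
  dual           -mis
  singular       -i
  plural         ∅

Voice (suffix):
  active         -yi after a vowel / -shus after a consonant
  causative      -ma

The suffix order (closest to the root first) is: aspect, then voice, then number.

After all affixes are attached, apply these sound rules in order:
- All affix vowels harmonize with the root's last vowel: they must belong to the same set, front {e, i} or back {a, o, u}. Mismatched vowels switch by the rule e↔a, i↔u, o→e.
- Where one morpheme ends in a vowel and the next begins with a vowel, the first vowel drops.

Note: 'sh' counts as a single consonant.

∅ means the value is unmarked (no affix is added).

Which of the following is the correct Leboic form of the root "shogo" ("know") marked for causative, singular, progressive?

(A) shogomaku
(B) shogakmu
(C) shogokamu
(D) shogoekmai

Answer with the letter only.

Attach aspect progressive -ek → shogoek.
Attach voice causative -ma → shogoekma.
Attach number singular -i → shogoekmai.
Apply vowel harmony: shogoekmai → shogoakmau.
Apply vowel deletion: shogoakmau → shogakmu.
So the correct form is shogakmu, option (B).
(C) shogokamu is wrong: it uses inchoative instead of progressive for aspect.
(D) shogoekmai is wrong: it fails to apply the sound rule(s).
(A) shogomaku is wrong: it has the affixes in the wrong order.

B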